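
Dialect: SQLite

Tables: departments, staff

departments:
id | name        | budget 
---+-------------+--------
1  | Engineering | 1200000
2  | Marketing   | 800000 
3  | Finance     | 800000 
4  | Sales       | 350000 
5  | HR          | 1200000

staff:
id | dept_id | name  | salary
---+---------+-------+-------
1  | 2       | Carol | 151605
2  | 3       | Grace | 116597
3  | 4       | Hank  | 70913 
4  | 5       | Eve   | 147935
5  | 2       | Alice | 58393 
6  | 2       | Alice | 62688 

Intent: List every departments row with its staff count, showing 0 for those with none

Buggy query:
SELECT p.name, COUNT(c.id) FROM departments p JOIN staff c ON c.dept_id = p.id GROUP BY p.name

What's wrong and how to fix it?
Bug: An inner join excludes parents with zero children

Fix: Use LEFT JOIN so parents without children still appear (COUNT(c.id) gives 0)

Corrected query:
SELECT p.name, COUNT(c.id) FROM departments p LEFT JOIN staff c ON c.dept_id = p.id GROUP BY p.name

Result:
name        | COUNT(c.id)
------------+------------
Engineering | 0          
Finance     | 1          
HR          | 1          
Marketing   | 3          
Sales       | 1          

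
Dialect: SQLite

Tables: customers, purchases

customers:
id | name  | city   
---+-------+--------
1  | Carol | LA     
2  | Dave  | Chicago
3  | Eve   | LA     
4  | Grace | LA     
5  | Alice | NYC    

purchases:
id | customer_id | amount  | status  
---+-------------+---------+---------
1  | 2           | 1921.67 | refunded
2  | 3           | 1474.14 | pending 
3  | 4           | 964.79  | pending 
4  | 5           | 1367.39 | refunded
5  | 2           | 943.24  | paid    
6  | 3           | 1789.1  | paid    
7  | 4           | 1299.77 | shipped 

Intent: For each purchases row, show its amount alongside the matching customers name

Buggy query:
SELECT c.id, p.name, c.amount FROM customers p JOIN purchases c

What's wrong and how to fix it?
Bug: JOIN with no ON clause produces a cartesian product; every purchases row pairs with every customers row

Fix: Add ON c.customer_id = p.id to the JOIN

Corrected query:
SELECT c.id, p.name, c.amount FROM customers p JOIN purchases c ON c.customer_id = p.id

Result:
id | name  | amount 
---+-------+--------
1  | Dave  | 1921.67
2  | Eve   | 1474.14
3  | Grace | 964.79 
4  | Alice | 1367.39
5  | Dave  | 943.24 
6  | Eve   | 1789.1 
7  | Grace | 1299.77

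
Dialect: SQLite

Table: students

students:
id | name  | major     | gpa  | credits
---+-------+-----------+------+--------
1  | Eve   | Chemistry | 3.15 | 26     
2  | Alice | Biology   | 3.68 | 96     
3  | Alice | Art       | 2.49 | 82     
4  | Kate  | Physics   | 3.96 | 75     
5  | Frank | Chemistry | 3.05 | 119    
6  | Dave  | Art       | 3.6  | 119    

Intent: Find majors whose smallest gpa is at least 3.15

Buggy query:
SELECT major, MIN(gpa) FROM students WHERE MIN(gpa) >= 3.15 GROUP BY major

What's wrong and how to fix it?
Bug: MIN() in WHERE is a misuse of aggregate

Fix: Use HAVING for the per-group MIN condition

Corrected query:
SELECT major, MIN(gpa) FROM students GROUP BY major HAVING MIN(gpa) >= 3.15

Result:
major   | MIN(gpa)
--------+---------
Biology | 3.68    
Physics | 3.96    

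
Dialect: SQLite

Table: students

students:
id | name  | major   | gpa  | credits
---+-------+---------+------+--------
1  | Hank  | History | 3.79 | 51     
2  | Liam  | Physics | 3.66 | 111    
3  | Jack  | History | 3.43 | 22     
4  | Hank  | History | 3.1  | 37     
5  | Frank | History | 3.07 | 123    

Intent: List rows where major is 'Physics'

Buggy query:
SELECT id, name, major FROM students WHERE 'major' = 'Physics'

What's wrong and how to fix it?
Bug: 'major' in single quotes is a string literal, not the column; the comparison is literal-vs-literal and never true

Fix: Reference the column as major without single quotes

Corrected query:
SELECT id, name, major FROM students WHERE major = 'Physics'

Result:
id | name | major  
---+------+--------
2  | Liam | Physics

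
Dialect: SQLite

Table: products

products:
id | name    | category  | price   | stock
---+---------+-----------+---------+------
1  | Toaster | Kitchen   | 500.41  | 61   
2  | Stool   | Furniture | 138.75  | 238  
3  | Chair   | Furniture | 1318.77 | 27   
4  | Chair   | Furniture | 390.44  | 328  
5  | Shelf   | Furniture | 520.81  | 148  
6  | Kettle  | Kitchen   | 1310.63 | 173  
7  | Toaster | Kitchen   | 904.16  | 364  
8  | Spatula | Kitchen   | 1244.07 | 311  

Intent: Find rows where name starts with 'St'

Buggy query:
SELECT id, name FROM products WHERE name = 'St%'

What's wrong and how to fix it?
Bug: Wildcards only work with LIKE; '=' treats '%' as a literal character

Fix: Replace '=' with LIKE so 'St%' is treated as a pattern

Corrected query:
SELECT id, name FROM products WHERE name LIKE 'St%'

Result:
id | name 
---+------
2  | Stool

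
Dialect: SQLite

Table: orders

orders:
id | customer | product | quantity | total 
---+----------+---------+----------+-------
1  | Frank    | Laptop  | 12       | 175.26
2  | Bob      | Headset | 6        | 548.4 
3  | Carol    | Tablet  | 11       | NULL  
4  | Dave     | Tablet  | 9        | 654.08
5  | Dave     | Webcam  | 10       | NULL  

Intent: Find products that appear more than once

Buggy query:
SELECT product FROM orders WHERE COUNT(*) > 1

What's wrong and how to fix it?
Bug: COUNT(*) is an aggregate and cannot be used in WHERE

Fix: Group first, then use HAVING for the count condition

Corrected query:
SELECT product FROM orders GROUP BY product HAVING COUNT(*) > 1

Result:
product
-------
Tablet 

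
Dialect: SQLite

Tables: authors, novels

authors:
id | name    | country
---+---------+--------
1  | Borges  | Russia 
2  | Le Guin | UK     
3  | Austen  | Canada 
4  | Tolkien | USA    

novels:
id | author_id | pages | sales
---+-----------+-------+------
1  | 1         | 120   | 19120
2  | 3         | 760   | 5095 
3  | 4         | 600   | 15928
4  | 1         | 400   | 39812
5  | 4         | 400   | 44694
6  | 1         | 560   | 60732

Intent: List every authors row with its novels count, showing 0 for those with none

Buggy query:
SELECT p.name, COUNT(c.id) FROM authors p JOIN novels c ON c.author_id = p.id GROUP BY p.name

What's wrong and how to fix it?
Bug: INNER JOIN drops authors rows that have no matching novels rows

Fix: Use LEFT JOIN so parents without children still appear (COUNT(c.id) gives 0)

Corrected query:
SELECT p.name, COUNT(c.id) FROM authors p LEFT JOIN novels c ON c.author_id = p.id GROUP BY p.name

Result:
name    | COUNT(c.id)
--------+------------
Austen  | 1          
Borges  | 3          
Le Guin | 0          
Tolkien | 2          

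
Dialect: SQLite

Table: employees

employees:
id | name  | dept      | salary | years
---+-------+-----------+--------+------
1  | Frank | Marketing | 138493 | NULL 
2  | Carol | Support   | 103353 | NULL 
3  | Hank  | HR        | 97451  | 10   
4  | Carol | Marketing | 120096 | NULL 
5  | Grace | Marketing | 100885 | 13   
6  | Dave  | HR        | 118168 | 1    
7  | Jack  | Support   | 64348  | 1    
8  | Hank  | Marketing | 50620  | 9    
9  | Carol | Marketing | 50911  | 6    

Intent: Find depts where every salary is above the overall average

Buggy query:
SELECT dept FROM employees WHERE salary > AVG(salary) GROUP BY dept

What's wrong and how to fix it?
Bug: AVG() is an aggregate; it can't sit directly in WHERE

Fix: Compute the overall average in a scalar subquery and compare each group's MIN against it in HAVING

Corrected query:
SELECT dept FROM employees GROUP BY dept HAVING MIN(salary) > (SELECT AVG(salary) FROM employees)

Result:
dept
----
HR  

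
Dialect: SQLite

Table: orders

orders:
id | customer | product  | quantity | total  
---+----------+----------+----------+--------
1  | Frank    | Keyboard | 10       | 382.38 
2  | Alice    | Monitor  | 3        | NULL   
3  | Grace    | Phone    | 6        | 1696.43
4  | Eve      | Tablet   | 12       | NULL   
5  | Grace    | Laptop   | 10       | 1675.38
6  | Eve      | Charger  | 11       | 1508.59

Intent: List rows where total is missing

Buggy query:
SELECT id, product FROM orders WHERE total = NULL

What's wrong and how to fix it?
Bug: Comparing to NULL with '=' never matches; NULL = NULL is unknown, not true

Fix: Replace '= NULL' with 'IS NULL'

Corrected query:
SELECT id, product FROM orders WHERE total IS NULL

Result:
id | product
---+--------
2  | Monitor
4  | Tablet 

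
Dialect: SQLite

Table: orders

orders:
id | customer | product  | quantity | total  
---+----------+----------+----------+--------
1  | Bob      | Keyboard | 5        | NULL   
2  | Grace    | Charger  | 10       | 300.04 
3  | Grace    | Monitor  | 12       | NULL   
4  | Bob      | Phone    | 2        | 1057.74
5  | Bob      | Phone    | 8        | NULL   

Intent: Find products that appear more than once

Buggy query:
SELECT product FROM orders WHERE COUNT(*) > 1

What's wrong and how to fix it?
Bug: COUNT(*) is an aggregate and cannot be used in WHERE

Fix: GROUP BY product, then filter groups with HAVING COUNT(*) > 1

Corrected query:
SELECT product FROM orders GROUP BY product HAVING COUNT(*) > 1

Result:
product
-------
Phone  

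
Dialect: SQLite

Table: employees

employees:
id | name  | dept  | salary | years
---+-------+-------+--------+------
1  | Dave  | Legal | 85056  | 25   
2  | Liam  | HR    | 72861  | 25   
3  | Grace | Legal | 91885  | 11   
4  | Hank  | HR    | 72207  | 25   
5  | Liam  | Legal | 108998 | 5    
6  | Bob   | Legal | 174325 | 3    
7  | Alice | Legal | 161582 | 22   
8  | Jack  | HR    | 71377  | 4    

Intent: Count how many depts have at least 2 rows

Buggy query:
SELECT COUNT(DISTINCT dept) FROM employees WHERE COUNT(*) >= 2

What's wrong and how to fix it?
Bug: COUNT(*) cannot appear in WHERE; the per-group count doesn't exist yet

Fix: Use a subquery that GROUPs and filters with HAVING, then count its rows

Corrected query:
SELECT COUNT(*) FROM (SELECT dept FROM employees GROUP BY dept HAVING COUNT(*) >= 2)

Result:
COUNT(*)
--------
2       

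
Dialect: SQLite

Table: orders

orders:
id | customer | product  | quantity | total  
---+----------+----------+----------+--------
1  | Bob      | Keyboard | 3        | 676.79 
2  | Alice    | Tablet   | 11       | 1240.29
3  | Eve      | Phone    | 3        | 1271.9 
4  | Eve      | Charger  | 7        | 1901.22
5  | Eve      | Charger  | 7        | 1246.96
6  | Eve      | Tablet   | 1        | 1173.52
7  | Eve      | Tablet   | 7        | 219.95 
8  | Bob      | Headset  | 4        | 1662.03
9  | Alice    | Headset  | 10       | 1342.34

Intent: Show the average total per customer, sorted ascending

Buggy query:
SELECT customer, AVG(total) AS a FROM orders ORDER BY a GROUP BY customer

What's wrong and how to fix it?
Bug: ORDER BY appears before GROUP BY; SQL clause order requires GROUP BY first

Fix: Reorder: SELECT … FROM … GROUP BY … ORDER BY …

Corrected query:
SELECT customer, AVG(total) AS a FROM orders GROUP BY customer ORDER BY a

Result:
customer | a       
---------+---------
Eve      | 1162.71 
Bob      | 1169.41 
Alice    | 1291.315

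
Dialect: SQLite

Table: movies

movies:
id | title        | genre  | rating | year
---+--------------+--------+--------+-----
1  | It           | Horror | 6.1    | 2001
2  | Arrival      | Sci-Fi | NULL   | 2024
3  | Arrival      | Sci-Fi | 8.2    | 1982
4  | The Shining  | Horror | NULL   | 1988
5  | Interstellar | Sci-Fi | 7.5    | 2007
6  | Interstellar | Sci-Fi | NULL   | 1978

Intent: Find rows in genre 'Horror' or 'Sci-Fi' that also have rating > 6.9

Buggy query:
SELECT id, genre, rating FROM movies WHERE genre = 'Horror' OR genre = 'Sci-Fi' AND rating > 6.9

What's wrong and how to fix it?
Bug: Without parentheses, AND is evaluated before OR, so the rating filter only applies to the 'Sci-Fi' branch

Fix: Add parentheses around the OR so the AND applies to both alternatives

Corrected query:
SELECT id, genre, rating FROM movies WHERE (genre = 'Horror' OR genre = 'Sci-Fi') AND rating > 6.9

Result:
id | genre  | rating
---+--------+-------
3  | Sci-Fi | 8.2   
5  | Sci-Fi | 7.5   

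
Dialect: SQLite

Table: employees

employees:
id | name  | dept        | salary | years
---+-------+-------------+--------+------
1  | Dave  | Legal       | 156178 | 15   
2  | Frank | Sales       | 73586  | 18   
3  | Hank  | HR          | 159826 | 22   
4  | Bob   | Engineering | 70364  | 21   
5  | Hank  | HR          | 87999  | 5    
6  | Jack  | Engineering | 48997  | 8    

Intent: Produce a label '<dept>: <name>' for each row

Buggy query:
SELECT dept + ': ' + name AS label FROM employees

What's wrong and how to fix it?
Bug: SQLite uses || for string concatenation; + coerces text to numbers (yielding 0)

Fix: Use the || operator for string concatenation

Corrected query:
SELECT dept || ': ' || name AS label FROM employees

Result:
label            
-----------------
Legal: Dave      
Sales: Frank     
HR: Hank         
Engineering: Bob 
HR: Hank         
Engineering: Jack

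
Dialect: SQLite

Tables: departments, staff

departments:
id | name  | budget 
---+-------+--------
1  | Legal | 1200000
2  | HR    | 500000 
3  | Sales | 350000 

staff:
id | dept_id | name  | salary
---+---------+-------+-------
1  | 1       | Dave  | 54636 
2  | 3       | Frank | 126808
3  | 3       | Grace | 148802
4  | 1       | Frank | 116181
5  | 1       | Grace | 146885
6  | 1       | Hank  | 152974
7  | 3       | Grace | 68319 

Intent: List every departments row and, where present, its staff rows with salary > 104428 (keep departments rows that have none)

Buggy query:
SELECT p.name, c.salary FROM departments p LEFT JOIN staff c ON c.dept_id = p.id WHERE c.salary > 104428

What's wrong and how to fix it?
Bug: A WHERE condition on the right-hand table after LEFT JOIN drops unmatched parents

Fix: Move the right-table condition into the ON clause so unmatched parents are kept

Corrected query:
SELECT p.name, c.salary FROM departments p LEFT JOIN staff c ON c.dept_id = p.id AND c.salary > 104428

Result:
name  | salary
------+-------
Legal | 116181
Legal | 146885
Legal | 152974
HR    | NULL  
Sales | 126808
Sales | 148802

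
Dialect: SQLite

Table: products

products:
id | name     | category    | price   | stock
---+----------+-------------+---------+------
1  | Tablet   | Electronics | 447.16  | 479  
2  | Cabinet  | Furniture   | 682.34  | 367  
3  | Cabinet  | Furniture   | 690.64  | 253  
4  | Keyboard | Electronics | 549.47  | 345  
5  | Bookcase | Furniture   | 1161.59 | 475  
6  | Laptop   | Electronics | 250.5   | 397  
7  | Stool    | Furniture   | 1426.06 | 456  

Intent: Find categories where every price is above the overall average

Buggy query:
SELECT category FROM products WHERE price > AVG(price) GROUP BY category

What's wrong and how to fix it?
Bug: WHERE evaluates per row before aggregation, so AVG() is unavailable

Fix: Use a subquery for AVG and a HAVING MIN(...) filter so the condition holds for every row in the group

Corrected query:
SELECT category FROM products GROUP BY category HAVING MIN(price) > (SELECT AVG(price) FROM products)

Result:
(no rows)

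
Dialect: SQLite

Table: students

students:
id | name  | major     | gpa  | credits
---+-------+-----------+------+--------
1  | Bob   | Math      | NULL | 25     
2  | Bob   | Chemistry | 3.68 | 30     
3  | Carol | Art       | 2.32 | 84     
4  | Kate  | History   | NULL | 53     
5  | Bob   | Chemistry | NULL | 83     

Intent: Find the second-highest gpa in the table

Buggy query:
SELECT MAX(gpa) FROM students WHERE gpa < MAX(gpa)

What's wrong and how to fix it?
Bug: MAX(gpa) on the right of the comparison is an aggregate-in-WHERE error

Fix: Compute the overall MAX in a subquery, then take MAX of rows below it

Corrected query:
SELECT MAX(gpa) FROM students WHERE gpa < (SELECT MAX(gpa) FROM students)

Result:
MAX(gpa)
--------
2.32    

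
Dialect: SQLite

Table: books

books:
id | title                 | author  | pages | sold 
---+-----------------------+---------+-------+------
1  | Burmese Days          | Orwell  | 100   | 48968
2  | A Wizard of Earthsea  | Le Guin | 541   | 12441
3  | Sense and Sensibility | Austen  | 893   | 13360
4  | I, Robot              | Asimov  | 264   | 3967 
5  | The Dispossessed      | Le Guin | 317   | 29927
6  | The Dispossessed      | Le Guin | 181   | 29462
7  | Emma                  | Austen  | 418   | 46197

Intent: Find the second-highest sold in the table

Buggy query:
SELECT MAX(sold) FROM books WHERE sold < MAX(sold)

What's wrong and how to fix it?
Bug: The inner MAX is an aggregate inside WHERE, which is not allowed

Fix: Put the inner MAX in a scalar subquery

Corrected query:
SELECT MAX(sold) FROM books WHERE sold < (SELECT MAX(sold) FROM books)

Result:
MAX(sold)
---------
46197    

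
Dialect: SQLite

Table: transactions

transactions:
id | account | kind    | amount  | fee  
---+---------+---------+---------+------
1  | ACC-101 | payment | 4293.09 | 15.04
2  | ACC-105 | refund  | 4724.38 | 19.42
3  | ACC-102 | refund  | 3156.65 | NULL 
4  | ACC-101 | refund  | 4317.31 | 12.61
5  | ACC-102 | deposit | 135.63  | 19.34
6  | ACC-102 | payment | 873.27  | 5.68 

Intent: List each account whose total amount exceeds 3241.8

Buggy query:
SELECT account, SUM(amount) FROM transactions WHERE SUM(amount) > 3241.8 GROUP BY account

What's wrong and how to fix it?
Bug: WHERE runs before GROUP BY, so aggregates aren't available there

Fix: Move the aggregate condition to a HAVING clause

Corrected query:
SELECT account, SUM(amount) FROM transactions GROUP BY account HAVING SUM(amount) > 3241.8

Result:
account | SUM(amount)
--------+------------
ACC-101 | 8610.4     
ACC-102 | 4165.55    
ACC-105 | 4724.38    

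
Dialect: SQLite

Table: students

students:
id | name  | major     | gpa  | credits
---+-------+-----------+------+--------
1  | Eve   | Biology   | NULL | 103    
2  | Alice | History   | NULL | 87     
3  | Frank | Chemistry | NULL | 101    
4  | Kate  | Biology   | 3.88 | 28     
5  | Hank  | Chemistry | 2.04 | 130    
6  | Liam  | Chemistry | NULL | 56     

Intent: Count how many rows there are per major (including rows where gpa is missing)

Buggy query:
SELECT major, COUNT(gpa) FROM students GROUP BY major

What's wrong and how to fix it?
Bug: COUNT(column) counts non-NULL values only; rows with NULL gpa aren't counted

Fix: Use COUNT(*) to count all rows regardless of NULL

Corrected query:
SELECT major, COUNT(*) FROM students GROUP BY major

Result:
major     | COUNT(*)
----------+---------
Biology   | 2       
Chemistry | 3       
History   | 1       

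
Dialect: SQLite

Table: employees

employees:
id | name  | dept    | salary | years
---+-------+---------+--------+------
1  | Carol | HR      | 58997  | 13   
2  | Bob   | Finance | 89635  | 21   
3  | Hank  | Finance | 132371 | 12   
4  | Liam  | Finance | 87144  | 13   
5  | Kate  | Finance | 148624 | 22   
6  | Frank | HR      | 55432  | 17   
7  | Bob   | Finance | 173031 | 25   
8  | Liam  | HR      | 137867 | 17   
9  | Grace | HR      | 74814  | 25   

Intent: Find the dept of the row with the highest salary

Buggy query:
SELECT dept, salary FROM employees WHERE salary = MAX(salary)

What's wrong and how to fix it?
Bug: WHERE is evaluated per row; an aggregate over the whole table isn't defined there

Fix: Wrap MAX in a scalar subquery so WHERE compares against a single value

Corrected query:
SELECT dept, salary FROM employees WHERE salary = (SELECT MAX(salary) FROM employees)

Result:
dept    | salary
--------+-------
Finance | 173031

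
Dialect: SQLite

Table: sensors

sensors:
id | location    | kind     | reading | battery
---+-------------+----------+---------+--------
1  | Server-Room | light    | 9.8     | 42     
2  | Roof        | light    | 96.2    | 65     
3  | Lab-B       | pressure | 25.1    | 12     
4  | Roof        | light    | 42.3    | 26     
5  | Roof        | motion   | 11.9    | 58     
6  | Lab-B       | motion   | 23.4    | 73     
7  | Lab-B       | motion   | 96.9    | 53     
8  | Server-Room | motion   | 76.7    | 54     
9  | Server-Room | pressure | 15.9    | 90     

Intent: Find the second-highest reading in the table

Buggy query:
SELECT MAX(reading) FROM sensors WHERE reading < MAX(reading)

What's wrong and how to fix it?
Bug: MAX(reading) on the right of the comparison is an aggregate-in-WHERE error

Fix: Compute the overall MAX in a subquery, then take MAX of rows below it

Corrected query:
SELECT MAX(reading) FROM sensors WHERE reading < (SELECT MAX(reading) FROM sensors)

Result:
MAX(reading)
------------
96.2        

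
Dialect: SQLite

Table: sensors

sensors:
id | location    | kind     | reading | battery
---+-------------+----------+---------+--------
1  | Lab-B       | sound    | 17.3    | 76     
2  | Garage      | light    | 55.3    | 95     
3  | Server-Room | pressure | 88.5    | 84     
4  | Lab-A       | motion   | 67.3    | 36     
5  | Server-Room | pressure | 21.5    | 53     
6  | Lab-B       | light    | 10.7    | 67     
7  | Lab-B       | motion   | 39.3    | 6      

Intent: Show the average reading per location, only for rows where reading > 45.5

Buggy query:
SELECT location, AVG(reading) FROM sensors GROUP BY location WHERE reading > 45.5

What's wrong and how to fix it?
Bug: WHERE cannot follow GROUP BY

Fix: Place WHERE between FROM and GROUP BY

Corrected query:
SELECT location, AVG(reading) FROM sensors WHERE reading > 45.5 GROUP BY location

Result:
location    | AVG(reading)
------------+-------------
Garage      | 55.3        
Lab-A       | 67.3        
Server-Room | 88.5        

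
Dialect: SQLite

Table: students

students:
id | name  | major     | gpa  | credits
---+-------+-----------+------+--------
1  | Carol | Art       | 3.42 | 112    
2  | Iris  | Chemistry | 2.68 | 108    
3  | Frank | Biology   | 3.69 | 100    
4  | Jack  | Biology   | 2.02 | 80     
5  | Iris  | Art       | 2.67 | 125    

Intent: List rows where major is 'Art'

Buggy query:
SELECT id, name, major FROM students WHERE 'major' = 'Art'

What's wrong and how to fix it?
Bug: Single quotes denote string literals in SQL; the column name is being compared as a constant string

Fix: Reference the column as major without single quotes

Corrected query:
SELECT id, name, major FROM students WHERE major = 'Art'

Result:
id | name  | major
---+-------+------
1  | Carol | Art  
5  | Iris  | Art  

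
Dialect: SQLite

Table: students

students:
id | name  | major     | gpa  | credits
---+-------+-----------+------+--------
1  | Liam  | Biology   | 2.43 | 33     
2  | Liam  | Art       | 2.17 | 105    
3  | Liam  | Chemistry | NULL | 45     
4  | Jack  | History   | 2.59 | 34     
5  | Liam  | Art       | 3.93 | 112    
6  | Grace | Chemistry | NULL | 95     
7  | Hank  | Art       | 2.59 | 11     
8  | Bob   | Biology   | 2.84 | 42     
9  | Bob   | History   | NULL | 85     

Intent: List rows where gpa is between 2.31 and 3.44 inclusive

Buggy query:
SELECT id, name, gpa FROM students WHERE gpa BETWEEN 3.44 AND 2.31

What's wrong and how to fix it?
Bug: The bounds are reversed; BETWEEN a AND b requires a <= b to match anything

Fix: Swap the bounds so the smaller value comes first

Corrected query:
SELECT id, name, gpa FROM students WHERE gpa BETWEEN 2.31 AND 3.44

Result:
id | name | gpa 
---+------+-----
1  | Liam | 2.43
4  | Jack | 2.59
7  | Hank | 2.59
8  | Bob  | 2.84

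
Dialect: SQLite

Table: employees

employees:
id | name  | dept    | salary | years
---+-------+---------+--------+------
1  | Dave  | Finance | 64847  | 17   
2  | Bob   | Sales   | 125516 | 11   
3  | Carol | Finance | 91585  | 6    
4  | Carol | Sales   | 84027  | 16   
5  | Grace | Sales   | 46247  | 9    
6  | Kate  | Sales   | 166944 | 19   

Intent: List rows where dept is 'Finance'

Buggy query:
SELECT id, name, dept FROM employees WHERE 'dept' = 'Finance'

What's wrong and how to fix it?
Bug: 'dept' in single quotes is a string literal, not the column; the comparison is literal-vs-literal and never true

Fix: Remove the quotes around the column name (or use double quotes for an identifier)

Corrected query:
SELECT id, name, dept FROM employees WHERE dept = 'Finance'

Result:
id | name  | dept   
---+-------+--------
1  | Dave  | Finance
3  | Carol | Finance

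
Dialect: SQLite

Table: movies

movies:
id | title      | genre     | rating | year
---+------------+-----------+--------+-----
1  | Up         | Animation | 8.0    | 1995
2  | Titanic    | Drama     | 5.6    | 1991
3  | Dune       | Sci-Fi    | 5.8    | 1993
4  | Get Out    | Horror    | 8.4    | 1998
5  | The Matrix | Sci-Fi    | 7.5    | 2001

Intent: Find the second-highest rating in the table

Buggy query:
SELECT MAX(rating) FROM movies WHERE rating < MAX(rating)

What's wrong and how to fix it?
Bug: The inner MAX is an aggregate inside WHERE, which is not allowed

Fix: Compute the overall MAX in a subquery, then take MAX of rows below it

Corrected query:
SELECT MAX(rating) FROM movies WHERE rating < (SELECT MAX(rating) FROM movies)

Result:
MAX(rating)
-----------
8          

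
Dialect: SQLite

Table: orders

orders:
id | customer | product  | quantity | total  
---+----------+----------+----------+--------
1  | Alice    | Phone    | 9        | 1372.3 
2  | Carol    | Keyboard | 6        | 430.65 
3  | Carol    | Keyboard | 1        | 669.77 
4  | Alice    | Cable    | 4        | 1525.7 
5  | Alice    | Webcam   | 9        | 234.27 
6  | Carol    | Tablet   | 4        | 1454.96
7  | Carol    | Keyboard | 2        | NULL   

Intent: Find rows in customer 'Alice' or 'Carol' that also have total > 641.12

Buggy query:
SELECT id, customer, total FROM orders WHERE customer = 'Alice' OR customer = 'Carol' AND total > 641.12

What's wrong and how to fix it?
Bug: Without parentheses, AND is evaluated before OR, so the total filter only applies to the 'Carol' branch

Fix: Group the OR with parentheses (or use IN), then AND the threshold

Corrected query:
SELECT id, customer, total FROM orders WHERE (customer = 'Alice' OR customer = 'Carol') AND total > 641.12

Result:
id | customer | total  
---+----------+--------
1  | Alice    | 1372.3 
3  | Carol    | 669.77 
4  | Alice    | 1525.7 
6  | Carol    | 1454.96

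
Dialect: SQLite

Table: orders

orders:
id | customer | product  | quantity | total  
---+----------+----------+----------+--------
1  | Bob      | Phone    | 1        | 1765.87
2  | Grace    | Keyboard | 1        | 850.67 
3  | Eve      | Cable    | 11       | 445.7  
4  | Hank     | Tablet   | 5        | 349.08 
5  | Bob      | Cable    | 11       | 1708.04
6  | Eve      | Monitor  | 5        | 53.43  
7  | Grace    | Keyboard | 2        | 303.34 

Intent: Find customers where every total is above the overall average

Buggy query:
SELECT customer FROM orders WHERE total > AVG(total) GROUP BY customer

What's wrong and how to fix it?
Bug: WHERE evaluates per row before aggregation, so AVG() is unavailable

Fix: Use a subquery for AVG and a HAVING MIN(...) filter so the condition holds for every row in the group

Corrected query:
SELECT customer FROM orders GROUP BY customer HAVING MIN(total) > (SELECT AVG(total) FROM orders)

Result:
customer
--------
Bob     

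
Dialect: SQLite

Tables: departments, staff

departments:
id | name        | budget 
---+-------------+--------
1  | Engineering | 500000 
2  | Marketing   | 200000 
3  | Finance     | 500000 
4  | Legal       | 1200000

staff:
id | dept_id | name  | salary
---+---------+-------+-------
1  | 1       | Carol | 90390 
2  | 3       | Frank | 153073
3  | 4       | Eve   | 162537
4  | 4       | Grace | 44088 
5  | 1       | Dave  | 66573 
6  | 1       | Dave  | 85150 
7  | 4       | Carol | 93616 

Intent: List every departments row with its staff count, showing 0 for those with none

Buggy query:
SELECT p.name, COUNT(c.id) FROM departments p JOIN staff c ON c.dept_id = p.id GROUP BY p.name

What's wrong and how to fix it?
Bug: INNER JOIN drops departments rows that have no matching staff rows

Fix: Switch to LEFT JOIN to retain unmatched parent rows

Corrected query:
SELECT p.name, COUNT(c.id) FROM departments p LEFT JOIN staff c ON c.dept_id = p.id GROUP BY p.name

Result:
name        | COUNT(c.id)
------------+------------
Engineering | 3          
Finance     | 1          
Legal       | 3          
Marketing   | 0          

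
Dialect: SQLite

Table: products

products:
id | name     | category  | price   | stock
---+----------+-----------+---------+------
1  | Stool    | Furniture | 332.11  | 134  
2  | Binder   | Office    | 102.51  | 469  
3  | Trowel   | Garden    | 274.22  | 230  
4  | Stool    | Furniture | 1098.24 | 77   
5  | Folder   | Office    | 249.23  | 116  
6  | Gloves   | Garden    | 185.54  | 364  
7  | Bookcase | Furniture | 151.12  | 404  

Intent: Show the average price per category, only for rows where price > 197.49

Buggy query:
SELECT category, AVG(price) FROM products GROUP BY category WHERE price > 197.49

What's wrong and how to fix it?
Bug: WHERE cannot follow GROUP BY

Fix: Move the WHERE clause before GROUP BY

Corrected query:
SELECT category, AVG(price) FROM products WHERE price > 197.49 GROUP BY category

Result:
category  | AVG(price)
----------+-----------
Furniture | 715.175   
Garden    | 274.22    
Office    | 249.23    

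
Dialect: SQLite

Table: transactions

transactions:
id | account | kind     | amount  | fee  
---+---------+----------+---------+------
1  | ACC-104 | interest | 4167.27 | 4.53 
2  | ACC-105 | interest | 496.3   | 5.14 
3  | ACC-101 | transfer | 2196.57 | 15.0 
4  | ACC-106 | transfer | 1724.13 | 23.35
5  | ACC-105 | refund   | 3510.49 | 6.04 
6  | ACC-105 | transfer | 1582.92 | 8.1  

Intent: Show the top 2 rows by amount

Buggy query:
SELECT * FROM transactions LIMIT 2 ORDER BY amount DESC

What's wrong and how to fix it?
Bug: ORDER BY cannot follow LIMIT; LIMIT is the final clause

Fix: Swap the clauses: ORDER BY first, then LIMIT

Corrected query:
SELECT * FROM transactions ORDER BY amount DESC LIMIT 2

Result:
id | account | kind     | amount  | fee 
---+---------+----------+---------+-----
1  | ACC-104 | interest | 4167.27 | 4.53
5  | ACC-105 | refund   | 3510.49 | 6.04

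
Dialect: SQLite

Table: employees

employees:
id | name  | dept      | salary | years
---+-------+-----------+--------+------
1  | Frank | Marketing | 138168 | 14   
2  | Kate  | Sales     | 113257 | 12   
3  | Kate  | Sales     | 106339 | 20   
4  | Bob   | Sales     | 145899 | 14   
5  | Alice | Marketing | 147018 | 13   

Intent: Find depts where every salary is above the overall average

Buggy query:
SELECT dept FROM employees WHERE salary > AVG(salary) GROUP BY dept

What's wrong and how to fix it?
Bug: WHERE evaluates per row before aggregation, so AVG() is unavailable

Fix: Use a subquery for AVG and a HAVING MIN(...) filter so the condition holds for every row in the group

Corrected query:
SELECT dept FROM employees GROUP BY dept HAVING MIN(salary) > (SELECT AVG(salary) FROM employees)

Result:
dept     
---------
Marketing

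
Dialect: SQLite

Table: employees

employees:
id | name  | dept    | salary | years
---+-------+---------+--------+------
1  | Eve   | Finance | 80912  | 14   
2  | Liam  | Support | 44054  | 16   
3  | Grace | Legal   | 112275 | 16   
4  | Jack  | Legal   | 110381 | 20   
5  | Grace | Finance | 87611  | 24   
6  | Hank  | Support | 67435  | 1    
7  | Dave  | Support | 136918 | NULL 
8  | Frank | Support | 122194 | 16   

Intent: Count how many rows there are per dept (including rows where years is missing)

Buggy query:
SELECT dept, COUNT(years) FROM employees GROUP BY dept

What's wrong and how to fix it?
Bug: COUNT(column) counts non-NULL values only; rows with NULL years aren't counted

Fix: Use COUNT(*) to count all rows regardless of NULL

Corrected query:
SELECT dept, COUNT(*) FROM employees GROUP BY dept

Result:
dept    | COUNT(*)
--------+---------
Finance | 2       
Legal   | 2       
Support | 4       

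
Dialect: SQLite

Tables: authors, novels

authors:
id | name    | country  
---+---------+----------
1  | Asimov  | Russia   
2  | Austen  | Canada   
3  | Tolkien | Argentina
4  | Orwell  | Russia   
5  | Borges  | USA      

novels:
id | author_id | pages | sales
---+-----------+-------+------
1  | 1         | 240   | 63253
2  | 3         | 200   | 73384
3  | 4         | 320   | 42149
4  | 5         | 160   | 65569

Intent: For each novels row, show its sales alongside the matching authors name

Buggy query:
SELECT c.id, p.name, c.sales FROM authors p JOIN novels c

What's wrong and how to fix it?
Bug: Missing join condition: each novels row is matched to all authors rows instead of just its own

Fix: Specify the join condition linking the foreign key to the parent id

Corrected query:
SELECT c.id, p.name, c.sales FROM authors p JOIN novels c ON c.author_id = p.id

Result:
id | name    | sales
---+---------+------
1  | Asimov  | 63253
2  | Tolkien | 73384
3  | Orwell  | 42149
4  | Borges  | 65569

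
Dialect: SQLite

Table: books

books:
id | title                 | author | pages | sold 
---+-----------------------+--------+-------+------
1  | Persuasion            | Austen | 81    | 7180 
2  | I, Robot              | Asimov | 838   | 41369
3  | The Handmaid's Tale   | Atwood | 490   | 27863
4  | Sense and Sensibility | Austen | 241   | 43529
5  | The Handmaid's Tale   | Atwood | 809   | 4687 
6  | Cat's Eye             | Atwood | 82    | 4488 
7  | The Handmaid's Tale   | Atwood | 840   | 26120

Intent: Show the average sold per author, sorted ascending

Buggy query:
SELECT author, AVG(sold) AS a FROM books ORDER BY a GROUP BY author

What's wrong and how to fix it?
Bug: ORDER BY appears before GROUP BY; SQL clause order requires GROUP BY first

Fix: Move ORDER BY to the end, after GROUP BY

Corrected query:
SELECT author, AVG(sold) AS a FROM books GROUP BY author ORDER BY a

Result:
author | a      
-------+--------
Atwood | 15789.5
Austen | 25354.5
Asimov | 41369  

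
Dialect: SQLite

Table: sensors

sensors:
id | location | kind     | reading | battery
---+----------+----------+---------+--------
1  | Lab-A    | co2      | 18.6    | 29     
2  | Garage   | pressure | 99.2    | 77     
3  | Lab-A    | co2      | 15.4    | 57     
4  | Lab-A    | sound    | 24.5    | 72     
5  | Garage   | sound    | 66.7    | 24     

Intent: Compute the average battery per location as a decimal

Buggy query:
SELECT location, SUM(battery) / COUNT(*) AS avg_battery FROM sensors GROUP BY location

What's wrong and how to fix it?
Bug: Both operands are integers, so '/' performs integer division and truncates

Fix: Multiply by 1.0 (or CAST to REAL) to force floating-point division

Corrected query:
SELECT location, SUM(battery) * 1.0 / COUNT(*) AS avg_battery FROM sensors GROUP BY location

Result:
location | avg_battery
---------+------------
Garage   | 50.5       
Lab-A    | 52.666667  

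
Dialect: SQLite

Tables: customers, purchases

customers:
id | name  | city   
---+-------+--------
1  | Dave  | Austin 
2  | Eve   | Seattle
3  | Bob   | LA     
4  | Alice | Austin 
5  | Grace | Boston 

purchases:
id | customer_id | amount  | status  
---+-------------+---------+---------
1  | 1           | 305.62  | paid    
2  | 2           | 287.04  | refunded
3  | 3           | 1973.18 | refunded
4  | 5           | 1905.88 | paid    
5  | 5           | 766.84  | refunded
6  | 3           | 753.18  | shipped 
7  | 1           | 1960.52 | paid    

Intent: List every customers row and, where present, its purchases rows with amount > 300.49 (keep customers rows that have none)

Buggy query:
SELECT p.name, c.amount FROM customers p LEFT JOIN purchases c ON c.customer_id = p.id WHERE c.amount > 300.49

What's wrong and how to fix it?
Bug: A WHERE condition on the right-hand table after LEFT JOIN drops unmatched parents

Fix: Move the right-table condition into the ON clause so unmatched parents are kept

Corrected query:
SELECT p.name, c.amount FROM customers p LEFT JOIN purchases c ON c.customer_id = p.id AND c.amount > 300.49

Result:
name  | amount 
------+--------
Dave  | 305.62 
Dave  | 1960.52
Eve   | NULL   
Bob   | 753.18 
Bob   | 1973.18
Alice | NULL   
Grace | 766.84 
Grace | 1905.88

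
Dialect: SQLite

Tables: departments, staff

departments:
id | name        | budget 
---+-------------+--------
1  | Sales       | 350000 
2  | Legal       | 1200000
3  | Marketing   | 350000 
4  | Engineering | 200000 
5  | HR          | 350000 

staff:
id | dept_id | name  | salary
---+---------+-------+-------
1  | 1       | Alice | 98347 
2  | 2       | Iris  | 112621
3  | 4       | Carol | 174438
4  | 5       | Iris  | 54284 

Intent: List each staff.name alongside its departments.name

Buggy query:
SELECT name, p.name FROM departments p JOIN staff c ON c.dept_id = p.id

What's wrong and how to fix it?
Bug: 'name' exists in both joined tables, so the database can't tell which one is meant

Fix: Prefix ambiguous columns with the table alias

Corrected query:
SELECT c.name, p.name FROM departments p JOIN staff c ON c.dept_id = p.id

Result:
name  | name       
------+------------
Alice | Sales      
Iris  | Legal      
Carol | Engineering
Iris  | HR         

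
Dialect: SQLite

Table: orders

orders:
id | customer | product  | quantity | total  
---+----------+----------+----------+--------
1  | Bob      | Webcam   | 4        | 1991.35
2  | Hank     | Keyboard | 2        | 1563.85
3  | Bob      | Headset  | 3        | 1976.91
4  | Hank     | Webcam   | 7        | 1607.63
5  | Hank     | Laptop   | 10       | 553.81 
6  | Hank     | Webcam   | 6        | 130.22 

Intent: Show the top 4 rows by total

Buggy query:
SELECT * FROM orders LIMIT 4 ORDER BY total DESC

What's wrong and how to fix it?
Bug: ORDER BY cannot follow LIMIT; LIMIT is the final clause

Fix: Swap the clauses: ORDER BY first, then LIMIT

Corrected query:
SELECT * FROM orders ORDER BY total DESC LIMIT 4

Result:
id | customer | product  | quantity | total  
---+----------+----------+----------+--------
1  | Bob      | Webcam   | 4        | 1991.35
3  | Bob      | Headset  | 3        | 1976.91
4  | Hank     | Webcam   | 7        | 1607.63
2  | Hank     | Keyboard | 2        | 1563.85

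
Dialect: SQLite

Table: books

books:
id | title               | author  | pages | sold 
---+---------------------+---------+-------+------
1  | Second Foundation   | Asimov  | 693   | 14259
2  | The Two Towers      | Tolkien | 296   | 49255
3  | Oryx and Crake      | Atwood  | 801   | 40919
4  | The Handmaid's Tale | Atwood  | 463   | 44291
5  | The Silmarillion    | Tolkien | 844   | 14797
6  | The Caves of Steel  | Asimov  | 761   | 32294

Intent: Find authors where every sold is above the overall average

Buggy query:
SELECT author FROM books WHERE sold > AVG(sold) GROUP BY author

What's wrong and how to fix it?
Bug: AVG() is an aggregate; it can't sit directly in WHERE

Fix: Use a subquery for AVG and a HAVING MIN(...) filter so the condition holds for every row in the group

Corrected query:
SELECT author FROM books GROUP BY author HAVING MIN(sold) > (SELECT AVG(sold) FROM books)

Result:
author
------
Atwood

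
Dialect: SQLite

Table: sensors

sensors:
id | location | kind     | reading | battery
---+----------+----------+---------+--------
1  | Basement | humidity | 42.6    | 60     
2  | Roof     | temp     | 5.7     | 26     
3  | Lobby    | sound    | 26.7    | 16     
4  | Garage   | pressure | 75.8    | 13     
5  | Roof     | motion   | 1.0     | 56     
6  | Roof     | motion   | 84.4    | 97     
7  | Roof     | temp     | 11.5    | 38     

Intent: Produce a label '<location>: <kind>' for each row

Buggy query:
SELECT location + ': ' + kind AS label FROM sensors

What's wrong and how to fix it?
Bug: SQLite uses || for string concatenation; + coerces text to numbers (yielding 0)

Fix: Replace + with || to concatenate text

Corrected query:
SELECT location || ': ' || kind AS label FROM sensors

Result:
label             
------------------
Basement: humidity
Roof: temp        
Lobby: sound      
Garage: pressure  
Roof: motion      
Roof: motion      
Roof: temp        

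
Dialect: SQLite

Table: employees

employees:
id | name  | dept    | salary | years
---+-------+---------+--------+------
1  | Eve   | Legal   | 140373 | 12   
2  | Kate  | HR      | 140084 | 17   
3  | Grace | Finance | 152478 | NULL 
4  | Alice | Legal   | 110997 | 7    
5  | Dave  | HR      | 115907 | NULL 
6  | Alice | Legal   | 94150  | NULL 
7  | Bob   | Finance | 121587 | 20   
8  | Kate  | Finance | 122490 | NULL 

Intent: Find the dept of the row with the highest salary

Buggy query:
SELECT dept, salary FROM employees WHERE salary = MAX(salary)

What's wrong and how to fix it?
Bug: WHERE is evaluated per row; an aggregate over the whole table isn't defined there

Fix: Use a subquery: WHERE salary = (SELECT MAX(salary) FROM employees)

Corrected query:
SELECT dept, salary FROM employees WHERE salary = (SELECT MAX(salary) FROM employees)

Result:
dept    | salary
--------+-------
Finance | 152478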